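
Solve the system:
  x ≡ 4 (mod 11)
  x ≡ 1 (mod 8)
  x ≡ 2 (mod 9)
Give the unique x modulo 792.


Moduli 11, 8, 9 are pairwise coprime; by CRT there is a unique solution modulo M = 11 · 8 · 9 = 792.
Solve pairwise, accumulating the modulus:
  Start with x ≡ 4 (mod 11).
  Combine with x ≡ 1 (mod 8): since gcd(11, 8) = 1, we get a unique residue mod 88.
    Write x = 4 + 11·t and substitute into x ≡ 1 (mod 8): 11·t ≡ 1 − 4 = -3 (mod 8).
    Reduce coefficients mod 8: 3·t ≡ 5 (mod 8).
    The inverse of 3 mod 8 is 3 (since 3·3 = 9 = 1·8 + 1), so t ≡ 3·5 = 15 ≡ 7 (mod 8).
    Then x = 4 + 11·7 = 81, valid modulo lcm(11, 8) = 88: x ≡ 81 (mod 88).
  Combine with x ≡ 2 (mod 9): since gcd(88, 9) = 1, we get a unique residue mod 792.
    Write x = 81 + 88·t and substitute into x ≡ 2 (mod 9): 88·t ≡ 2 − 81 = -79 (mod 9).
    Reduce coefficients mod 9: 7·t ≡ 2 (mod 9).
    The inverse of 7 mod 9 is 4 (since 7·4 = 28 = 3·9 + 1), so t ≡ 4·2 = 8 ≡ 8 (mod 9).
    Then x = 81 + 88·8 = 785, valid modulo lcm(88, 9) = 792: x ≡ 785 (mod 792).
Verify: 785 mod 11 = 4 ✓, 785 mod 8 = 1 ✓, 785 mod 9 = 2 ✓.

x ≡ 785 (mod 792).


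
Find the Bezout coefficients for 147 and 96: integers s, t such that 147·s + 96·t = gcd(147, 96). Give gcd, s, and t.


Euclidean algorithm on (147, 96) — divide until remainder is 0:
  147 = 1 · 96 + 51
  96 = 1 · 51 + 45
  51 = 1 · 45 + 6
  45 = 7 · 6 + 3
  6 = 2 · 3 + 0
gcd(147, 96) = 3.
Track Bezout coefficients alongside the remainders: start with r₀ = 147 = a·1 + b·0 (s = 1, t = 0) and r₁ = 96 = a·0 + b·1 (s = 0, t = 1); each new remainder r_{k+1} = r_{k-1} − q_k·r_k inherits s_{k+1} = s_{k-1} − q_k·s_k, t_{k+1} = t_{k-1} − q_k·t_k, so r_k = a·s_k + b·t_k at every step:
  q = 1: r = 51, s = 1 − 1·0 = 1, t = 0 − 1·1 = -1  (check: 147·1 + 96·(-1) = 51)
  q = 1: r = 45, s = 0 − 1·1 = -1, t = 1 − 1·(-1) = 2  (check: 147·(-1) + 96·2 = 45)
  q = 1: r = 6, s = 1 − 1·(-1) = 2, t = -1 − 1·2 = -3  (check: 147·2 + 96·(-3) = 6)
  q = 7: r = 3, s = -1 − 7·2 = -15, t = 2 − 7·(-3) = 23  (check: 147·(-15) + 96·23 = 3)
The row with r = 3 (the gcd) gives the Bezout coefficients s = -15, t = 23.
Result: 147 · (-15) + 96 · (23) = 3.

gcd(147, 96) = 3; s = -15, t = 23 (check: 147·(-15) + 96·23 = 3).


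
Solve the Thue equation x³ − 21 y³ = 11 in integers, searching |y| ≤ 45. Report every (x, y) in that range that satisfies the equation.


The equation is x³ - 21y³ = 11. For fixed y, x³ = 21·y³ + 11, so a solution requires the RHS to be a perfect cube.
Strategy: iterate y from -45 to 45, compute RHS = 21·y³ + 11, and check whether it is a (positive or negative) perfect cube.
Check small values of y:
  y = 0: RHS = 11 is not a perfect cube.
  y = 1: RHS = 32 is not a perfect cube.
  y = -1: RHS = -10 is not a perfect cube.
  y = 2: RHS = 179 is not a perfect cube.
  y = -2: RHS = -157 is not a perfect cube.
  y = 3: RHS = 578 is not a perfect cube.
  y = -3: RHS = -556 is not a perfect cube.
Continuing the search up to |y| = 45 finds no solutions either.
No (x, y) in the scanned range satisfies the equation.

No integer solutions with |y| ≤ 45.


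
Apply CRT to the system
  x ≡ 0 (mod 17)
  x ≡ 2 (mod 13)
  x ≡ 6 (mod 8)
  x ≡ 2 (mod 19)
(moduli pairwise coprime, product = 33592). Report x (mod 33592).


Product of moduli M = 17 · 13 · 8 · 19 = 33592.
Merge one congruence at a time:
  Start: x ≡ 0 (mod 17).
  Combine with x ≡ 2 (mod 13); new modulus lcm = 221.
    Write x = 0 + 17·t and substitute into x ≡ 2 (mod 13): 17·t ≡ 2 − 0 = 2 (mod 13).
    Reduce coefficients mod 13: 4·t ≡ 2 (mod 13).
    The inverse of 4 mod 13 is 10 (since 4·10 = 40 = 3·13 + 1), so t ≡ 10·2 = 20 ≡ 7 (mod 13).
    Then x = 0 + 17·7 = 119, valid modulo lcm(17, 13) = 221: x ≡ 119 (mod 221).
  Combine with x ≡ 6 (mod 8); new modulus lcm = 1768.
    Write x = 119 + 221·t and substitute into x ≡ 6 (mod 8): 221·t ≡ 6 − 119 = -113 (mod 8).
    Reduce coefficients mod 8: 5·t ≡ 7 (mod 8).
    The inverse of 5 mod 8 is 5 (since 5·5 = 25 = 3·8 + 1), so t ≡ 5·7 = 35 ≡ 3 (mod 8).
    Then x = 119 + 221·3 = 782, valid modulo lcm(221, 8) = 1768: x ≡ 782 (mod 1768).
  Combine with x ≡ 2 (mod 19); new modulus lcm = 33592.
    Write x = 782 + 1768·t and substitute into x ≡ 2 (mod 19): 1768·t ≡ 2 − 782 = -780 (mod 19).
    Reduce coefficients mod 19: 1·t ≡ 18 (mod 19).
    So t ≡ 18 (mod 19).
    Then x = 782 + 1768·18 = 32606, valid modulo lcm(1768, 19) = 33592: x ≡ 32606 (mod 33592).
Verify against each original: 32606 mod 17 = 0, 32606 mod 13 = 2, 32606 mod 8 = 6, 32606 mod 19 = 2.

x ≡ 32606 (mod 33592).


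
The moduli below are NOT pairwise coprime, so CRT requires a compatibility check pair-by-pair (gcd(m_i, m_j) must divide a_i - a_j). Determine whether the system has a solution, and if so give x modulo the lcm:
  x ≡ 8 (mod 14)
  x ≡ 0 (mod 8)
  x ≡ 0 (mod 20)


Moduli 14, 8, 20 are not pairwise coprime, so CRT works modulo lcm(m_i) when all pairwise compatibility conditions hold.
Pairwise compatibility: gcd(m_i, m_j) must divide a_i - a_j for every pair.
Merge one congruence at a time:
  Start: x ≡ 8 (mod 14).
  Combine with x ≡ 0 (mod 8): gcd(14, 8) = 2; 0 - 8 = -8, which IS divisible by 2, so compatible.
    Write x = 8 + 14·t and substitute into x ≡ 0 (mod 8): 14·t ≡ 0 − 8 = -8 (mod 8).
    Divide the congruence (and modulus) by g = 2: 7·t ≡ -4 (mod 4).
    Reduce coefficients mod 4: 3·t ≡ 0 (mod 4).
    The inverse of 3 mod 4 is 3 (since 3·3 = 9 = 2·4 + 1), so t ≡ 3·0 = 0 ≡ 0 (mod 4).
    Then x = 8 + 14·0 = 8, valid modulo lcm(14, 8) = 56: x ≡ 8 (mod 56).
  Combine with x ≡ 0 (mod 20): gcd(56, 20) = 4; 0 - 8 = -8, which IS divisible by 4, so compatible.
    Write x = 8 + 56·t and substitute into x ≡ 0 (mod 20): 56·t ≡ 0 − 8 = -8 (mod 20).
    Divide the congruence (and modulus) by g = 4: 14·t ≡ -2 (mod 5).
    Reduce coefficients mod 5: 4·t ≡ 3 (mod 5).
    The inverse of 4 mod 5 is 4 (since 4·4 = 16 = 3·5 + 1), so t ≡ 4·3 = 12 ≡ 2 (mod 5).
    Then x = 8 + 56·2 = 120, valid modulo lcm(56, 20) = 280: x ≡ 120 (mod 280).
Verify: 120 mod 14 = 8, 120 mod 8 = 0, 120 mod 20 = 0.

x ≡ 120 (mod 280).


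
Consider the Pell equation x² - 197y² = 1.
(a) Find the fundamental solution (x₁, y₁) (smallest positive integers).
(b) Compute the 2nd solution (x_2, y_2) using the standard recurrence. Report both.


Step 1: Find the fundamental solution (x₁, y₁) of x² - 197y² = 1.
  Expand √197 as a continued fraction. a₀ = ⌊√197⌋ = 14; iterate m_{k+1} = d_k·a_k − m_k, d_{k+1} = (197 − m_{k+1}²)/d_k, a_{k+1} = ⌊(a₀ + m_{k+1})/d_{k+1}⌋ (starting m₀ = 0, d₀ = 1), with convergents p_k = a_k·p_{k-1} + p_{k-2}, q_k = a_k·q_{k-1} + q_{k-2} (p₋₁ = 1, q₋₁ = 0):
  k = 0: a₀ = 14; p₀/q₀ = 14/1; p₀² − 197·q₀² = 196 − 197 = -1.
  k = 1: m = 14, d = 1, a = ⌊(14 + 14)/1⌋ = 28; p/q = (28·14 + 1)/(28·1 + 0) = 393/28; p² − 197·q² = 154449 − 154448 = 1.
  The first convergent with p² − 197·q² = 1 gives the fundamental solution (x₁, y₁) = (393, 28).
Step 2: Apply the recurrence (x_{n+1}, y_{n+1}) = (x₁x_n + 197y₁y_n, x₁y_n + y₁x_n) repeatedly.
  From (x_1, y_1) = (393, 28): x_2 = 393·393 + 197·28·28 = 308897; y_2 = 393·28 + 28·393 = 22008.
Step 3: Verify x_2² - 197·y_2² = 95417356609 - 95417356608 = 1 (should be 1). ✓

(x_1, y_1) = (393, 28); (x_2, y_2) = (308897, 22008).


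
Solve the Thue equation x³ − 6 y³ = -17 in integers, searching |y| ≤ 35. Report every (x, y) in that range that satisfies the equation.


The equation is x³ - 6y³ = -17. For fixed y, x³ = 6·y³ − 17, so a solution requires the RHS to be a perfect cube.
Strategy: iterate y from -35 to 35, compute RHS = 6·y³ − 17, and check whether it is a (positive or negative) perfect cube.
Check small values of y:
  y = 0: RHS = -17 is not a perfect cube.
  y = 1: RHS = -11 is not a perfect cube.
  y = -1: RHS = -23 is not a perfect cube.
  y = 2: RHS = 31 is not a perfect cube.
  y = -2: RHS = -65 is not a perfect cube.
  y = 3: RHS = 145 is not a perfect cube.
  y = -3: RHS = -179 is not a perfect cube.
Continuing the search up to |y| = 35 finds no solutions either.
No (x, y) in the scanned range satisfies the equation.

No integer solutions with |y| ≤ 35.


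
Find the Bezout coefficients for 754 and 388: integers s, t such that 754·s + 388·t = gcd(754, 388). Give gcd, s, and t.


Euclidean algorithm on (754, 388) — divide until remainder is 0:
  754 = 1 · 388 + 366
  388 = 1 · 366 + 22
  366 = 16 · 22 + 14
  22 = 1 · 14 + 8
  14 = 1 · 8 + 6
  8 = 1 · 6 + 2
  6 = 3 · 2 + 0
gcd(754, 388) = 2.
Track Bezout coefficients alongside the remainders: start with r₀ = 754 = a·1 + b·0 (s = 1, t = 0) and r₁ = 388 = a·0 + b·1 (s = 0, t = 1); each new remainder r_{k+1} = r_{k-1} − q_k·r_k inherits s_{k+1} = s_{k-1} − q_k·s_k, t_{k+1} = t_{k-1} − q_k·t_k, so r_k = a·s_k + b·t_k at every step:
  q = 1: r = 366, s = 1 − 1·0 = 1, t = 0 − 1·1 = -1  (check: 754·1 + 388·(-1) = 366)
  q = 1: r = 22, s = 0 − 1·1 = -1, t = 1 − 1·(-1) = 2  (check: 754·(-1) + 388·2 = 22)
  q = 16: r = 14, s = 1 − 16·(-1) = 17, t = -1 − 16·2 = -33  (check: 754·17 + 388·(-33) = 14)
  q = 1: r = 8, s = -1 − 1·17 = -18, t = 2 − 1·(-33) = 35  (check: 754·(-18) + 388·35 = 8)
  q = 1: r = 6, s = 17 − 1·(-18) = 35, t = -33 − 1·35 = -68  (check: 754·35 + 388·(-68) = 6)
  q = 1: r = 2, s = -18 − 1·35 = -53, t = 35 − 1·(-68) = 103  (check: 754·(-53) + 388·103 = 2)
The row with r = 2 (the gcd) gives the Bezout coefficients s = -53, t = 103.
Result: 754 · (-53) + 388 · (103) = 2.

gcd(754, 388) = 2; s = -53, t = 103 (check: 754·(-53) + 388·103 = 2).


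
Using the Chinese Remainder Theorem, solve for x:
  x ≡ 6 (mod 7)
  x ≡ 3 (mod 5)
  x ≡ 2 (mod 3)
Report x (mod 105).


Moduli 7, 5, 3 are pairwise coprime; by CRT there is a unique solution modulo M = 7 · 5 · 3 = 105.
Solve pairwise, accumulating the modulus:
  Start with x ≡ 6 (mod 7).
  Combine with x ≡ 3 (mod 5): since gcd(7, 5) = 1, we get a unique residue mod 35.
    Write x = 6 + 7·t and substitute into x ≡ 3 (mod 5): 7·t ≡ 3 − 6 = -3 (mod 5).
    Reduce coefficients mod 5: 2·t ≡ 2 (mod 5).
    The inverse of 2 mod 5 is 3 (since 2·3 = 6 = 1·5 + 1), so t ≡ 3·2 = 6 ≡ 1 (mod 5).
    Then x = 6 + 7·1 = 13, valid modulo lcm(7, 5) = 35: x ≡ 13 (mod 35).
  Combine with x ≡ 2 (mod 3): since gcd(35, 3) = 1, we get a unique residue mod 105.
    Write x = 13 + 35·t and substitute into x ≡ 2 (mod 3): 35·t ≡ 2 − 13 = -11 (mod 3).
    Reduce coefficients mod 3: 2·t ≡ 1 (mod 3).
    The inverse of 2 mod 3 is 2 (since 2·2 = 4 = 1·3 + 1), so t ≡ 2·1 = 2 ≡ 2 (mod 3).
    Then x = 13 + 35·2 = 83, valid modulo lcm(35, 3) = 105: x ≡ 83 (mod 105).
Verify: 83 mod 7 = 6 ✓, 83 mod 5 = 3 ✓, 83 mod 3 = 2 ✓.

x ≡ 83 (mod 105).


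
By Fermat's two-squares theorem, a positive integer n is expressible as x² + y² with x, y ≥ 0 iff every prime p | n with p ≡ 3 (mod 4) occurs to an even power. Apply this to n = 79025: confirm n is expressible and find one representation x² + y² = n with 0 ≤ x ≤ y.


Step 1: Factor n = 79025 = 5^2 · 29 · 109.
Step 2: Check the mod-4 condition on each prime factor: 5 ≡ 1 (mod 4), exponent 2; 29 ≡ 1 (mod 4), exponent 1; 109 ≡ 1 (mod 4), exponent 1.
All primes ≡ 3 (mod 4) appear to even exponent (or don't appear), so by the two-squares theorem n IS expressible as a sum of two squares.
Step 3: Build a representation. Group n = k² · m with k = 5 and m = 29 · 109 = 3161 (a product of primes ≡ 1 (mod 4)); a representation of m scales to one of n via (k·x)² + (k·y)² = k²(x² + y²). Each prime p ≡ 1 (mod 4) is itself a sum of two squares; find a² by testing p − a² for a perfect square:
  29: 29 − 1² = 28, 29 − 2² = 25 = 5² ⇒ 29 = 2² + 5².
  109: 109 − 1² = 108, 109 − 2² = 105, 109 − 3² = 100 = 10² ⇒ 109 = 3² + 10².
  Combine using the Brahmagupta–Fibonacci identity (a² + b²)(c² + d²) = (ac − bd)² + (ad + bc)² = (ac + bd)² + (ad − bc)²:
  29 · 109 = 3161: from (2² + 5²)(3² + 10²), take (2·3 − 5·10, 2·10 + 5·3) = (6 − 50, 20 + 15) = (-44, 35); dropping signs (only squares matter) gives (44, 35); check 44² + 35² = 1936 + 1225 = 3161 ✓.
  Scale by k = 5: (5·44, 5·35) = (220, 175).
Step 4: Order so x ≤ y and verify: 175² + 220² = 30625 + 48400 = 79025 = n. ✓

n = 79025 = 175² + 220² (one valid representation with x ≤ y).


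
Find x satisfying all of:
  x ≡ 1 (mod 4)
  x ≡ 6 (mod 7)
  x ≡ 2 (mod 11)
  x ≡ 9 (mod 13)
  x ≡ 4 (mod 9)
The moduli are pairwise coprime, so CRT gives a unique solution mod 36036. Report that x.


Product of moduli M = 4 · 7 · 11 · 13 · 9 = 36036.
Merge one congruence at a time:
  Start: x ≡ 1 (mod 4).
  Combine with x ≡ 6 (mod 7); new modulus lcm = 28.
    Write x = 1 + 4·t and substitute into x ≡ 6 (mod 7): 4·t ≡ 6 − 1 = 5 (mod 7).
    The inverse of 4 mod 7 is 2 (since 4·2 = 8 = 1·7 + 1), so t ≡ 2·5 = 10 ≡ 3 (mod 7).
    Then x = 1 + 4·3 = 13, valid modulo lcm(4, 7) = 28: x ≡ 13 (mod 28).
  Combine with x ≡ 2 (mod 11); new modulus lcm = 308.
    Write x = 13 + 28·t and substitute into x ≡ 2 (mod 11): 28·t ≡ 2 − 13 = -11 (mod 11).
    Reduce coefficients mod 11: 6·t ≡ 0 (mod 11).
    The inverse of 6 mod 11 is 2 (since 6·2 = 12 = 1·11 + 1), so t ≡ 2·0 = 0 ≡ 0 (mod 11).
    Then x = 13 + 28·0 = 13, valid modulo lcm(28, 11) = 308: x ≡ 13 (mod 308).
  Combine with x ≡ 9 (mod 13); new modulus lcm = 4004.
    Write x = 13 + 308·t and substitute into x ≡ 9 (mod 13): 308·t ≡ 9 − 13 = -4 (mod 13).
    Reduce coefficients mod 13: 9·t ≡ 9 (mod 13).
    The inverse of 9 mod 13 is 3 (since 9·3 = 27 = 2·13 + 1), so t ≡ 3·9 = 27 ≡ 1 (mod 13).
    Then x = 13 + 308·1 = 321, valid modulo lcm(308, 13) = 4004: x ≡ 321 (mod 4004).
  Combine with x ≡ 4 (mod 9); new modulus lcm = 36036.
    Write x = 321 + 4004·t and substitute into x ≡ 4 (mod 9): 4004·t ≡ 4 − 321 = -317 (mod 9).
    Reduce coefficients mod 9: 8·t ≡ 7 (mod 9).
    The inverse of 8 mod 9 is 8 (since 8·8 = 64 = 7·9 + 1), so t ≡ 8·7 = 56 ≡ 2 (mod 9).
    Then x = 321 + 4004·2 = 8329, valid modulo lcm(4004, 9) = 36036: x ≡ 8329 (mod 36036).
Verify against each original: 8329 mod 4 = 1, 8329 mod 7 = 6, 8329 mod 11 = 2, 8329 mod 13 = 9, 8329 mod 9 = 4.

x ≡ 8329 (mod 36036).


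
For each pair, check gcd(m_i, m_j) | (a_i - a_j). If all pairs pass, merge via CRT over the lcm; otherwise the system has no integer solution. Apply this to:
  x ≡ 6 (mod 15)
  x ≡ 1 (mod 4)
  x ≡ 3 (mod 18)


Moduli 15, 4, 18 are not pairwise coprime, so CRT works modulo lcm(m_i) when all pairwise compatibility conditions hold.
Pairwise compatibility: gcd(m_i, m_j) must divide a_i - a_j for every pair.
Merge one congruence at a time:
  Start: x ≡ 6 (mod 15).
  Combine with x ≡ 1 (mod 4): gcd(15, 4) = 1; 1 - 6 = -5, which IS divisible by 1, so compatible.
    Write x = 6 + 15·t and substitute into x ≡ 1 (mod 4): 15·t ≡ 1 − 6 = -5 (mod 4).
    Reduce coefficients mod 4: 3·t ≡ 3 (mod 4).
    The inverse of 3 mod 4 is 3 (since 3·3 = 9 = 2·4 + 1), so t ≡ 3·3 = 9 ≡ 1 (mod 4).
    Then x = 6 + 15·1 = 21, valid modulo lcm(15, 4) = 60: x ≡ 21 (mod 60).
  Combine with x ≡ 3 (mod 18): gcd(60, 18) = 6; 3 - 21 = -18, which IS divisible by 6, so compatible.
    Write x = 21 + 60·t and substitute into x ≡ 3 (mod 18): 60·t ≡ 3 − 21 = -18 (mod 18).
    Divide the congruence (and modulus) by g = 6: 10·t ≡ -3 (mod 3).
    Reduce coefficients mod 3: 1·t ≡ 0 (mod 3).
    So t ≡ 0 (mod 3).
    Then x = 21 + 60·0 = 21, valid modulo lcm(60, 18) = 180: x ≡ 21 (mod 180).
Verify: 21 mod 15 = 6, 21 mod 4 = 1, 21 mod 18 = 3.

x ≡ 21 (mod 180).


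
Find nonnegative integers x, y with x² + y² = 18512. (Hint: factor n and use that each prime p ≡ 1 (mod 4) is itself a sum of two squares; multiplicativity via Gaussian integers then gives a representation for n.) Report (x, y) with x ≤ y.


Step 1: Factor n = 18512 = 2^4 · 13 · 89.
Step 2: Check the mod-4 condition on each prime factor: 2 = 2 (special); 13 ≡ 1 (mod 4), exponent 1; 89 ≡ 1 (mod 4), exponent 1.
All primes ≡ 3 (mod 4) appear to even exponent (or don't appear), so by the two-squares theorem n IS expressible as a sum of two squares.
Step 3: Build a representation. Group n = k² · m with k = 4 and m = 13 · 89 = 1157 (a product of primes ≡ 1 (mod 4)); a representation of m scales to one of n via (k·x)² + (k·y)² = k²(x² + y²). Each prime p ≡ 1 (mod 4) is itself a sum of two squares; find a² by testing p − a² for a perfect square:
  13: 13 − 1² = 12, 13 − 2² = 9 = 3² ⇒ 13 = 2² + 3².
  89: 89 − 1² = 88, 89 − 2² = 85, 89 − 3² = 80, 89 − 4² = 73, 89 − 5² = 64 = 8² ⇒ 89 = 5² + 8².
  Combine using the Brahmagupta–Fibonacci identity (a² + b²)(c² + d²) = (ac − bd)² + (ad + bc)² = (ac + bd)² + (ad − bc)²:
  13 · 89 = 1157: from (2² + 3²)(5² + 8²), take (2·5 − 3·8, 2·8 + 3·5) = (10 − 24, 16 + 15) = (-14, 31); dropping signs (only squares matter) gives (14, 31); check 14² + 31² = 196 + 961 = 1157 ✓.
  Scale by k = 4: (4·14, 4·31) = (56, 124).
Step 4: Order so x ≤ y and verify: 56² + 124² = 3136 + 15376 = 18512 = n. ✓

n = 18512 = 56² + 124² (one valid representation with x ≤ y).


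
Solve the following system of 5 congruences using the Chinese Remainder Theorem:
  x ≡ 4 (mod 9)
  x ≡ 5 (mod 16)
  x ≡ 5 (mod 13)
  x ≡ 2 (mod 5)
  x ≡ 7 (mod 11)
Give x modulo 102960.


Product of moduli M = 9 · 16 · 13 · 5 · 11 = 102960.
Merge one congruence at a time:
  Start: x ≡ 4 (mod 9).
  Combine with x ≡ 5 (mod 16); new modulus lcm = 144.
    Write x = 4 + 9·t and substitute into x ≡ 5 (mod 16): 9·t ≡ 5 − 4 = 1 (mod 16).
    The inverse of 9 mod 16 is 9 (since 9·9 = 81 = 5·16 + 1), so t ≡ 9·1 = 9 ≡ 9 (mod 16).
    Then x = 4 + 9·9 = 85, valid modulo lcm(9, 16) = 144: x ≡ 85 (mod 144).
  Combine with x ≡ 5 (mod 13); new modulus lcm = 1872.
    Write x = 85 + 144·t and substitute into x ≡ 5 (mod 13): 144·t ≡ 5 − 85 = -80 (mod 13).
    Reduce coefficients mod 13: 1·t ≡ 11 (mod 13).
    So t ≡ 11 (mod 13).
    Then x = 85 + 144·11 = 1669, valid modulo lcm(144, 13) = 1872: x ≡ 1669 (mod 1872).
  Combine with x ≡ 2 (mod 5); new modulus lcm = 9360.
    Write x = 1669 + 1872·t and substitute into x ≡ 2 (mod 5): 1872·t ≡ 2 − 1669 = -1667 (mod 5).
    Reduce coefficients mod 5: 2·t ≡ 3 (mod 5).
    The inverse of 2 mod 5 is 3 (since 2·3 = 6 = 1·5 + 1), so t ≡ 3·3 = 9 ≡ 4 (mod 5).
    Then x = 1669 + 1872·4 = 9157, valid modulo lcm(1872, 5) = 9360: x ≡ 9157 (mod 9360).
  Combine with x ≡ 7 (mod 11); new modulus lcm = 102960.
    Write x = 9157 + 9360·t and substitute into x ≡ 7 (mod 11): 9360·t ≡ 7 − 9157 = -9150 (mod 11).
    Reduce coefficients mod 11: 10·t ≡ 2 (mod 11).
    The inverse of 10 mod 11 is 10 (since 10·10 = 100 = 9·11 + 1), so t ≡ 10·2 = 20 ≡ 9 (mod 11).
    Then x = 9157 + 9360·9 = 93397, valid modulo lcm(9360, 11) = 102960: x ≡ 93397 (mod 102960).
Verify against each original: 93397 mod 9 = 4, 93397 mod 16 = 5, 93397 mod 13 = 5, 93397 mod 5 = 2, 93397 mod 11 = 7.

x ≡ 93397 (mod 102960).


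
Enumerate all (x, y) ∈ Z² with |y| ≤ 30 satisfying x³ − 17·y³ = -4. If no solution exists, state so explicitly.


The equation is x³ - 17y³ = -4. For fixed y, x³ = 17·y³ − 4, so a solution requires the RHS to be a perfect cube.
Strategy: iterate y from -30 to 30, compute RHS = 17·y³ − 4, and check whether it is a (positive or negative) perfect cube.
Check small values of y:
  y = 0: RHS = -4 is not a perfect cube.
  y = 1: RHS = 13 is not a perfect cube.
  y = -1: RHS = -21 is not a perfect cube.
  y = 2: RHS = 132 is not a perfect cube.
  y = -2: RHS = -140 is not a perfect cube.
  y = 3: RHS = 455 is not a perfect cube.
  y = -3: RHS = -463 is not a perfect cube.
Continuing the search up to |y| = 30 finds no solutions either.
No (x, y) in the scanned range satisfies the equation.

No integer solutions with |y| ≤ 30.


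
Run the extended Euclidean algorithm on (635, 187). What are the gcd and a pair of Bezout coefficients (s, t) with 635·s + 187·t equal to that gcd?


Euclidean algorithm on (635, 187) — divide until remainder is 0:
  635 = 3 · 187 + 74
  187 = 2 · 74 + 39
  74 = 1 · 39 + 35
  39 = 1 · 35 + 4
  35 = 8 · 4 + 3
  4 = 1 · 3 + 1
  3 = 3 · 1 + 0
gcd(635, 187) = 1.
Track Bezout coefficients alongside the remainders: start with r₀ = 635 = a·1 + b·0 (s = 1, t = 0) and r₁ = 187 = a·0 + b·1 (s = 0, t = 1); each new remainder r_{k+1} = r_{k-1} − q_k·r_k inherits s_{k+1} = s_{k-1} − q_k·s_k, t_{k+1} = t_{k-1} − q_k·t_k, so r_k = a·s_k + b·t_k at every step:
  q = 3: r = 74, s = 1 − 3·0 = 1, t = 0 − 3·1 = -3  (check: 635·1 + 187·(-3) = 74)
  q = 2: r = 39, s = 0 − 2·1 = -2, t = 1 − 2·(-3) = 7  (check: 635·(-2) + 187·7 = 39)
  q = 1: r = 35, s = 1 − 1·(-2) = 3, t = -3 − 1·7 = -10  (check: 635·3 + 187·(-10) = 35)
  q = 1: r = 4, s = -2 − 1·3 = -5, t = 7 − 1·(-10) = 17  (check: 635·(-5) + 187·17 = 4)
  q = 8: r = 3, s = 3 − 8·(-5) = 43, t = -10 − 8·17 = -146  (check: 635·43 + 187·(-146) = 3)
  q = 1: r = 1, s = -5 − 1·43 = -48, t = 17 − 1·(-146) = 163  (check: 635·(-48) + 187·163 = 1)
The row with r = 1 (the gcd) gives the Bezout coefficients s = -48, t = 163.
Result: 635 · (-48) + 187 · (163) = 1.

gcd(635, 187) = 1; s = -48, t = 163 (check: 635·(-48) + 187·163 = 1).


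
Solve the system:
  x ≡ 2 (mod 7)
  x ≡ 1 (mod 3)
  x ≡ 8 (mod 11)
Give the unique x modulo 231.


Moduli 7, 3, 11 are pairwise coprime; by CRT there is a unique solution modulo M = 7 · 3 · 11 = 231.
Solve pairwise, accumulating the modulus:
  Start with x ≡ 2 (mod 7).
  Combine with x ≡ 1 (mod 3): since gcd(7, 3) = 1, we get a unique residue mod 21.
    Write x = 2 + 7·t and substitute into x ≡ 1 (mod 3): 7·t ≡ 1 − 2 = -1 (mod 3).
    Reduce coefficients mod 3: 1·t ≡ 2 (mod 3).
    So t ≡ 2 (mod 3).
    Then x = 2 + 7·2 = 16, valid modulo lcm(7, 3) = 21: x ≡ 16 (mod 21).
  Combine with x ≡ 8 (mod 11): since gcd(21, 11) = 1, we get a unique residue mod 231.
    Write x = 16 + 21·t and substitute into x ≡ 8 (mod 11): 21·t ≡ 8 − 16 = -8 (mod 11).
    Reduce coefficients mod 11: 10·t ≡ 3 (mod 11).
    The inverse of 10 mod 11 is 10 (since 10·10 = 100 = 9·11 + 1), so t ≡ 10·3 = 30 ≡ 8 (mod 11).
    Then x = 16 + 21·8 = 184, valid modulo lcm(21, 11) = 231: x ≡ 184 (mod 231).
Verify: 184 mod 7 = 2 ✓, 184 mod 3 = 1 ✓, 184 mod 11 = 8 ✓.

x ≡ 184 (mod 231).


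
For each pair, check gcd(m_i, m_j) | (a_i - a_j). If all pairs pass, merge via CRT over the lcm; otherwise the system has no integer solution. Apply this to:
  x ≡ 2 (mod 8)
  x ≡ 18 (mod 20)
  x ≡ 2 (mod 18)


Moduli 8, 20, 18 are not pairwise coprime, so CRT works modulo lcm(m_i) when all pairwise compatibility conditions hold.
Pairwise compatibility: gcd(m_i, m_j) must divide a_i - a_j for every pair.
Merge one congruence at a time:
  Start: x ≡ 2 (mod 8).
  Combine with x ≡ 18 (mod 20): gcd(8, 20) = 4; 18 - 2 = 16, which IS divisible by 4, so compatible.
    Write x = 2 + 8·t and substitute into x ≡ 18 (mod 20): 8·t ≡ 18 − 2 = 16 (mod 20).
    Divide the congruence (and modulus) by g = 4: 2·t ≡ 4 (mod 5).
    The inverse of 2 mod 5 is 3 (since 2·3 = 6 = 1·5 + 1), so t ≡ 3·4 = 12 ≡ 2 (mod 5).
    Then x = 2 + 8·2 = 18, valid modulo lcm(8, 20) = 40: x ≡ 18 (mod 40).
  Combine with x ≡ 2 (mod 18): gcd(40, 18) = 2; 2 - 18 = -16, which IS divisible by 2, so compatible.
    Write x = 18 + 40·t and substitute into x ≡ 2 (mod 18): 40·t ≡ 2 − 18 = -16 (mod 18).
    Divide the congruence (and modulus) by g = 2: 20·t ≡ -8 (mod 9).
    Reduce coefficients mod 9: 2·t ≡ 1 (mod 9).
    The inverse of 2 mod 9 is 5 (since 2·5 = 10 = 1·9 + 1), so t ≡ 5·1 = 5 ≡ 5 (mod 9).
    Then x = 18 + 40·5 = 218, valid modulo lcm(40, 18) = 360: x ≡ 218 (mod 360).
Verify: 218 mod 8 = 2, 218 mod 20 = 18, 218 mod 18 = 2.

x ≡ 218 (mod 360).


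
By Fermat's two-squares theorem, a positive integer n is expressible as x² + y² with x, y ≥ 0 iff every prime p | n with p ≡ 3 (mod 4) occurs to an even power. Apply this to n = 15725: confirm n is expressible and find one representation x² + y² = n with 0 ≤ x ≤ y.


Step 1: Factor n = 15725 = 5^2 · 17 · 37.
Step 2: Check the mod-4 condition on each prime factor: 5 ≡ 1 (mod 4), exponent 2; 17 ≡ 1 (mod 4), exponent 1; 37 ≡ 1 (mod 4), exponent 1.
All primes ≡ 3 (mod 4) appear to even exponent (or don't appear), so by the two-squares theorem n IS expressible as a sum of two squares.
Step 3: Build a representation. Group n = k² · m with k = 5 and m = 17 · 37 = 629 (a product of primes ≡ 1 (mod 4)); a representation of m scales to one of n via (k·x)² + (k·y)² = k²(x² + y²). Each prime p ≡ 1 (mod 4) is itself a sum of two squares; find a² by testing p − a² for a perfect square:
  17: 17 − 1² = 16 = 4² ⇒ 17 = 1² + 4².
  37: 37 − 1² = 36 = 6² ⇒ 37 = 1² + 6².
  Combine using the Brahmagupta–Fibonacci identity (a² + b²)(c² + d²) = (ac − bd)² + (ad + bc)² = (ac + bd)² + (ad − bc)²:
  17 · 37 = 629: from (1² + 4²)(1² + 6²), take (1·1 − 4·6, 1·6 + 4·1) = (1 − 24, 6 + 4) = (-23, 10); dropping signs (only squares matter) gives (23, 10); check 23² + 10² = 529 + 100 = 629 ✓.
  Scale by k = 5: (5·23, 5·10) = (115, 50).
Step 4: Order so x ≤ y and verify: 50² + 115² = 2500 + 13225 = 15725 = n. ✓

n = 15725 = 50² + 115² (one valid representation with x ≤ y).


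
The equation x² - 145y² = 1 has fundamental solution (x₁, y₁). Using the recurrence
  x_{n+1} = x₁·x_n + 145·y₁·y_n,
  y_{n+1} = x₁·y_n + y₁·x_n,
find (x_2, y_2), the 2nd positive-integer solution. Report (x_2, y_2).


Step 1: Find the fundamental solution (x₁, y₁) of x² - 145y² = 1.
  Expand √145 as a continued fraction. a₀ = ⌊√145⌋ = 12; iterate m_{k+1} = d_k·a_k − m_k, d_{k+1} = (145 − m_{k+1}²)/d_k, a_{k+1} = ⌊(a₀ + m_{k+1})/d_{k+1}⌋ (starting m₀ = 0, d₀ = 1), with convergents p_k = a_k·p_{k-1} + p_{k-2}, q_k = a_k·q_{k-1} + q_{k-2} (p₋₁ = 1, q₋₁ = 0):
  k = 0: a₀ = 12; p₀/q₀ = 12/1; p₀² − 145·q₀² = 144 − 145 = -1.
  k = 1: m = 12, d = 1, a = ⌊(12 + 12)/1⌋ = 24; p/q = (24·12 + 1)/(24·1 + 0) = 289/24; p² − 145·q² = 83521 − 83520 = 1.
  The first convergent with p² − 145·q² = 1 gives the fundamental solution (x₁, y₁) = (289, 24).
Step 2: Apply the recurrence (x_{n+1}, y_{n+1}) = (x₁x_n + 145y₁y_n, x₁y_n + y₁x_n) repeatedly.
  From (x_1, y_1) = (289, 24): x_2 = 289·289 + 145·24·24 = 167041; y_2 = 289·24 + 24·289 = 13872.
Step 3: Verify x_2² - 145·y_2² = 27902695681 - 27902695680 = 1 (should be 1). ✓

(x_1, y_1) = (289, 24); (x_2, y_2) = (167041, 13872).


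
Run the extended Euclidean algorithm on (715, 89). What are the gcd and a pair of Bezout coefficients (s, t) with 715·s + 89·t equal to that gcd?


Euclidean algorithm on (715, 89) — divide until remainder is 0:
  715 = 8 · 89 + 3
  89 = 29 · 3 + 2
  3 = 1 · 2 + 1
  2 = 2 · 1 + 0
gcd(715, 89) = 1.
Track Bezout coefficients alongside the remainders: start with r₀ = 715 = a·1 + b·0 (s = 1, t = 0) and r₁ = 89 = a·0 + b·1 (s = 0, t = 1); each new remainder r_{k+1} = r_{k-1} − q_k·r_k inherits s_{k+1} = s_{k-1} − q_k·s_k, t_{k+1} = t_{k-1} − q_k·t_k, so r_k = a·s_k + b·t_k at every step:
  q = 8: r = 3, s = 1 − 8·0 = 1, t = 0 − 8·1 = -8  (check: 715·1 + 89·(-8) = 3)
  q = 29: r = 2, s = 0 − 29·1 = -29, t = 1 − 29·(-8) = 233  (check: 715·(-29) + 89·233 = 2)
  q = 1: r = 1, s = 1 − 1·(-29) = 30, t = -8 − 1·233 = -241  (check: 715·30 + 89·(-241) = 1)
The row with r = 1 (the gcd) gives the Bezout coefficients s = 30, t = -241.
Result: 715 · (30) + 89 · (-241) = 1.

gcd(715, 89) = 1; s = 30, t = -241 (check: 715·30 + 89·(-241) = 1).


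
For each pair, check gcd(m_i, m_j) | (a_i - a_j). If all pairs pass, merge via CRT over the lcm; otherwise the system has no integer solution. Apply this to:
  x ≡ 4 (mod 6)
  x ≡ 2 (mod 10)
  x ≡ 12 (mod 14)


Moduli 6, 10, 14 are not pairwise coprime, so CRT works modulo lcm(m_i) when all pairwise compatibility conditions hold.
Pairwise compatibility: gcd(m_i, m_j) must divide a_i - a_j for every pair.
Merge one congruence at a time:
  Start: x ≡ 4 (mod 6).
  Combine with x ≡ 2 (mod 10): gcd(6, 10) = 2; 2 - 4 = -2, which IS divisible by 2, so compatible.
    Write x = 4 + 6·t and substitute into x ≡ 2 (mod 10): 6·t ≡ 2 − 4 = -2 (mod 10).
    Divide the congruence (and modulus) by g = 2: 3·t ≡ -1 (mod 5).
    Reduce coefficients mod 5: 3·t ≡ 4 (mod 5).
    The inverse of 3 mod 5 is 2 (since 3·2 = 6 = 1·5 + 1), so t ≡ 2·4 = 8 ≡ 3 (mod 5).
    Then x = 4 + 6·3 = 22, valid modulo lcm(6, 10) = 30: x ≡ 22 (mod 30).
  Combine with x ≡ 12 (mod 14): gcd(30, 14) = 2; 12 - 22 = -10, which IS divisible by 2, so compatible.
    Write x = 22 + 30·t and substitute into x ≡ 12 (mod 14): 30·t ≡ 12 − 22 = -10 (mod 14).
    Divide the congruence (and modulus) by g = 2: 15·t ≡ -5 (mod 7).
    Reduce coefficients mod 7: 1·t ≡ 2 (mod 7).
    So t ≡ 2 (mod 7).
    Then x = 22 + 30·2 = 82, valid modulo lcm(30, 14) = 210: x ≡ 82 (mod 210).
Verify: 82 mod 6 = 4, 82 mod 10 = 2, 82 mod 14 = 12.

x ≡ 82 (mod 210).


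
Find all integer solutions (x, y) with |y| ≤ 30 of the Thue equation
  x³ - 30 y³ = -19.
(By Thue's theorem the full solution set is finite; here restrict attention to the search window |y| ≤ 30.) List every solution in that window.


The equation is x³ - 30y³ = -19. For fixed y, x³ = 30·y³ − 19, so a solution requires the RHS to be a perfect cube.
Strategy: iterate y from -30 to 30, compute RHS = 30·y³ − 19, and check whether it is a (positive or negative) perfect cube.
Check small values of y:
  y = 0: RHS = -19 is not a perfect cube.
  y = 1: RHS = 11 is not a perfect cube.
  y = -1: RHS = -49 is not a perfect cube.
  y = 2: RHS = 221 is not a perfect cube.
  y = -2: RHS = -259 is not a perfect cube.
  y = 3: RHS = 791 is not a perfect cube.
  y = -3: RHS = -829 is not a perfect cube.
Continuing the search up to |y| = 30 finds no solutions either.
No (x, y) in the scanned range satisfies the equation.

No integer solutions with |y| ≤ 30.


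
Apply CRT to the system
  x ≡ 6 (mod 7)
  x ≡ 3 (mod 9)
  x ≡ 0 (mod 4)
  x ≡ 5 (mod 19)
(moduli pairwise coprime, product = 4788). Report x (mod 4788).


Product of moduli M = 7 · 9 · 4 · 19 = 4788.
Merge one congruence at a time:
  Start: x ≡ 6 (mod 7).
  Combine with x ≡ 3 (mod 9); new modulus lcm = 63.
    Write x = 6 + 7·t and substitute into x ≡ 3 (mod 9): 7·t ≡ 3 − 6 = -3 (mod 9).
    Reduce coefficients mod 9: 7·t ≡ 6 (mod 9).
    The inverse of 7 mod 9 is 4 (since 7·4 = 28 = 3·9 + 1), so t ≡ 4·6 = 24 ≡ 6 (mod 9).
    Then x = 6 + 7·6 = 48, valid modulo lcm(7, 9) = 63: x ≡ 48 (mod 63).
  Combine with x ≡ 0 (mod 4); new modulus lcm = 252.
    Write x = 48 + 63·t and substitute into x ≡ 0 (mod 4): 63·t ≡ 0 − 48 = -48 (mod 4).
    Reduce coefficients mod 4: 3·t ≡ 0 (mod 4).
    The inverse of 3 mod 4 is 3 (since 3·3 = 9 = 2·4 + 1), so t ≡ 3·0 = 0 ≡ 0 (mod 4).
    Then x = 48 + 63·0 = 48, valid modulo lcm(63, 4) = 252: x ≡ 48 (mod 252).
  Combine with x ≡ 5 (mod 19); new modulus lcm = 4788.
    Write x = 48 + 252·t and substitute into x ≡ 5 (mod 19): 252·t ≡ 5 − 48 = -43 (mod 19).
    Reduce coefficients mod 19: 5·t ≡ 14 (mod 19).
    The inverse of 5 mod 19 is 4 (since 5·4 = 20 = 1·19 + 1), so t ≡ 4·14 = 56 ≡ 18 (mod 19).
    Then x = 48 + 252·18 = 4584, valid modulo lcm(252, 19) = 4788: x ≡ 4584 (mod 4788).
Verify against each original: 4584 mod 7 = 6, 4584 mod 9 = 3, 4584 mod 4 = 0, 4584 mod 19 = 5.

x ≡ 4584 (mod 4788).


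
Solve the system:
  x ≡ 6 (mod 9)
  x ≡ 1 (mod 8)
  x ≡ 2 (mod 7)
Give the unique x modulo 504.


Moduli 9, 8, 7 are pairwise coprime; by CRT there is a unique solution modulo M = 9 · 8 · 7 = 504.
Solve pairwise, accumulating the modulus:
  Start with x ≡ 6 (mod 9).
  Combine with x ≡ 1 (mod 8): since gcd(9, 8) = 1, we get a unique residue mod 72.
    Write x = 6 + 9·t and substitute into x ≡ 1 (mod 8): 9·t ≡ 1 − 6 = -5 (mod 8).
    Reduce coefficients mod 8: 1·t ≡ 3 (mod 8).
    So t ≡ 3 (mod 8).
    Then x = 6 + 9·3 = 33, valid modulo lcm(9, 8) = 72: x ≡ 33 (mod 72).
  Combine with x ≡ 2 (mod 7): since gcd(72, 7) = 1, we get a unique residue mod 504.
    Write x = 33 + 72·t and substitute into x ≡ 2 (mod 7): 72·t ≡ 2 − 33 = -31 (mod 7).
    Reduce coefficients mod 7: 2·t ≡ 4 (mod 7).
    The inverse of 2 mod 7 is 4 (since 2·4 = 8 = 1·7 + 1), so t ≡ 4·4 = 16 ≡ 2 (mod 7).
    Then x = 33 + 72·2 = 177, valid modulo lcm(72, 7) = 504: x ≡ 177 (mod 504).
Verify: 177 mod 9 = 6 ✓, 177 mod 8 = 1 ✓, 177 mod 7 = 2 ✓.

x ≡ 177 (mod 504).


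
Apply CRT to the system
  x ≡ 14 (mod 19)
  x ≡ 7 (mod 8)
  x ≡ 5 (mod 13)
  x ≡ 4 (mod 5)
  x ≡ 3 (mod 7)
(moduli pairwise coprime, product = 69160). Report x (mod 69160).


Product of moduli M = 19 · 8 · 13 · 5 · 7 = 69160.
Merge one congruence at a time:
  Start: x ≡ 14 (mod 19).
  Combine with x ≡ 7 (mod 8); new modulus lcm = 152.
    Write x = 14 + 19·t and substitute into x ≡ 7 (mod 8): 19·t ≡ 7 − 14 = -7 (mod 8).
    Reduce coefficients mod 8: 3·t ≡ 1 (mod 8).
    The inverse of 3 mod 8 is 3 (since 3·3 = 9 = 1·8 + 1), so t ≡ 3·1 = 3 ≡ 3 (mod 8).
    Then x = 14 + 19·3 = 71, valid modulo lcm(19, 8) = 152: x ≡ 71 (mod 152).
  Combine with x ≡ 5 (mod 13); new modulus lcm = 1976.
    Write x = 71 + 152·t and substitute into x ≡ 5 (mod 13): 152·t ≡ 5 − 71 = -66 (mod 13).
    Reduce coefficients mod 13: 9·t ≡ 12 (mod 13).
    The inverse of 9 mod 13 is 3 (since 9·3 = 27 = 2·13 + 1), so t ≡ 3·12 = 36 ≡ 10 (mod 13).
    Then x = 71 + 152·10 = 1591, valid modulo lcm(152, 13) = 1976: x ≡ 1591 (mod 1976).
  Combine with x ≡ 4 (mod 5); new modulus lcm = 9880.
    Write x = 1591 + 1976·t and substitute into x ≡ 4 (mod 5): 1976·t ≡ 4 − 1591 = -1587 (mod 5).
    Reduce coefficients mod 5: 1·t ≡ 3 (mod 5).
    So t ≡ 3 (mod 5).
    Then x = 1591 + 1976·3 = 7519, valid modulo lcm(1976, 5) = 9880: x ≡ 7519 (mod 9880).
  Combine with x ≡ 3 (mod 7); new modulus lcm = 69160.
    Write x = 7519 + 9880·t and substitute into x ≡ 3 (mod 7): 9880·t ≡ 3 − 7519 = -7516 (mod 7).
    Reduce coefficients mod 7: 3·t ≡ 2 (mod 7).
    The inverse of 3 mod 7 is 5 (since 3·5 = 15 = 2·7 + 1), so t ≡ 5·2 = 10 ≡ 3 (mod 7).
    Then x = 7519 + 9880·3 = 37159, valid modulo lcm(9880, 7) = 69160: x ≡ 37159 (mod 69160).
Verify against each original: 37159 mod 19 = 14, 37159 mod 8 = 7, 37159 mod 13 = 5, 37159 mod 5 = 4, 37159 mod 7 = 3.

x ≡ 37159 (mod 69160).


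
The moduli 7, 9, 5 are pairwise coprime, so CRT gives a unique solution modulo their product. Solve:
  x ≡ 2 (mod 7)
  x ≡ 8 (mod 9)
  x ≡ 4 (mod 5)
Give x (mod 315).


Moduli 7, 9, 5 are pairwise coprime; by CRT there is a unique solution modulo M = 7 · 9 · 5 = 315.
Solve pairwise, accumulating the modulus:
  Start with x ≡ 2 (mod 7).
  Combine with x ≡ 8 (mod 9): since gcd(7, 9) = 1, we get a unique residue mod 63.
    Write x = 2 + 7·t and substitute into x ≡ 8 (mod 9): 7·t ≡ 8 − 2 = 6 (mod 9).
    The inverse of 7 mod 9 is 4 (since 7·4 = 28 = 3·9 + 1), so t ≡ 4·6 = 24 ≡ 6 (mod 9).
    Then x = 2 + 7·6 = 44, valid modulo lcm(7, 9) = 63: x ≡ 44 (mod 63).
  Combine with x ≡ 4 (mod 5): since gcd(63, 5) = 1, we get a unique residue mod 315.
    Write x = 44 + 63·t and substitute into x ≡ 4 (mod 5): 63·t ≡ 4 − 44 = -40 (mod 5).
    Reduce coefficients mod 5: 3·t ≡ 0 (mod 5).
    The inverse of 3 mod 5 is 2 (since 3·2 = 6 = 1·5 + 1), so t ≡ 2·0 = 0 ≡ 0 (mod 5).
    Then x = 44 + 63·0 = 44, valid modulo lcm(63, 5) = 315: x ≡ 44 (mod 315).
Verify: 44 mod 7 = 2 ✓, 44 mod 9 = 8 ✓, 44 mod 5 = 4 ✓.

x ≡ 44 (mod 315).


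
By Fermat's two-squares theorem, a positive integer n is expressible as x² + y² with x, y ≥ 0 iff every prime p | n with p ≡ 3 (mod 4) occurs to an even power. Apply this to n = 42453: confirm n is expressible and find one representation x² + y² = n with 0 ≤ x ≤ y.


Step 1: Factor n = 42453 = 3^2 · 53 · 89.
Step 2: Check the mod-4 condition on each prime factor: 3 ≡ 3 (mod 4), exponent 2 (must be even); 53 ≡ 1 (mod 4), exponent 1; 89 ≡ 1 (mod 4), exponent 1.
All primes ≡ 3 (mod 4) appear to even exponent (or don't appear), so by the two-squares theorem n IS expressible as a sum of two squares.
Step 3: Build a representation. Group n = k² · m with k = 3 and m = 53 · 89 = 4717 (a product of primes ≡ 1 (mod 4)); a representation of m scales to one of n via (k·x)² + (k·y)² = k²(x² + y²). Each prime p ≡ 1 (mod 4) is itself a sum of two squares; find a² by testing p − a² for a perfect square:
  53: 53 − 1² = 52, 53 − 2² = 49 = 7² ⇒ 53 = 2² + 7².
  89: 89 − 1² = 88, 89 − 2² = 85, 89 − 3² = 80, 89 − 4² = 73, 89 − 5² = 64 = 8² ⇒ 89 = 5² + 8².
  Combine using the Brahmagupta–Fibonacci identity (a² + b²)(c² + d²) = (ac − bd)² + (ad + bc)² = (ac + bd)² + (ad − bc)²:
  53 · 89 = 4717: from (2² + 7²)(5² + 8²), take (2·5 − 7·8, 2·8 + 7·5) = (10 − 56, 16 + 35) = (-46, 51); dropping signs (only squares matter) gives (46, 51); check 46² + 51² = 2116 + 2601 = 4717 ✓.
  Scale by k = 3: (3·46, 3·51) = (138, 153).
Step 4: Order so x ≤ y and verify: 138² + 153² = 19044 + 23409 = 42453 = n. ✓

n = 42453 = 138² + 153² (one valid representation with x ≤ y).


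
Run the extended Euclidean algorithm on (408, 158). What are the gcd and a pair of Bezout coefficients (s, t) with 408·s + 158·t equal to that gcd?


Euclidean algorithm on (408, 158) — divide until remainder is 0:
  408 = 2 · 158 + 92
  158 = 1 · 92 + 66
  92 = 1 · 66 + 26
  66 = 2 · 26 + 14
  26 = 1 · 14 + 12
  14 = 1 · 12 + 2
  12 = 6 · 2 + 0
gcd(408, 158) = 2.
Track Bezout coefficients alongside the remainders: start with r₀ = 408 = a·1 + b·0 (s = 1, t = 0) and r₁ = 158 = a·0 + b·1 (s = 0, t = 1); each new remainder r_{k+1} = r_{k-1} − q_k·r_k inherits s_{k+1} = s_{k-1} − q_k·s_k, t_{k+1} = t_{k-1} − q_k·t_k, so r_k = a·s_k + b·t_k at every step:
  q = 2: r = 92, s = 1 − 2·0 = 1, t = 0 − 2·1 = -2  (check: 408·1 + 158·(-2) = 92)
  q = 1: r = 66, s = 0 − 1·1 = -1, t = 1 − 1·(-2) = 3  (check: 408·(-1) + 158·3 = 66)
  q = 1: r = 26, s = 1 − 1·(-1) = 2, t = -2 − 1·3 = -5  (check: 408·2 + 158·(-5) = 26)
  q = 2: r = 14, s = -1 − 2·2 = -5, t = 3 − 2·(-5) = 13  (check: 408·(-5) + 158·13 = 14)
  q = 1: r = 12, s = 2 − 1·(-5) = 7, t = -5 − 1·13 = -18  (check: 408·7 + 158·(-18) = 12)
  q = 1: r = 2, s = -5 − 1·7 = -12, t = 13 − 1·(-18) = 31  (check: 408·(-12) + 158·31 = 2)
The row with r = 2 (the gcd) gives the Bezout coefficients s = -12, t = 31.
Result: 408 · (-12) + 158 · (31) = 2.

gcd(408, 158) = 2; s = -12, t = 31 (check: 408·(-12) + 158·31 = 2).


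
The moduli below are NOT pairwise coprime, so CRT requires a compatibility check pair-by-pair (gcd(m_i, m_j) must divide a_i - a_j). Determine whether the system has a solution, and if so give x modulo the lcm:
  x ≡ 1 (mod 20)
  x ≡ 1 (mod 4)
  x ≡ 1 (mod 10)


Moduli 20, 4, 10 are not pairwise coprime, so CRT works modulo lcm(m_i) when all pairwise compatibility conditions hold.
Pairwise compatibility: gcd(m_i, m_j) must divide a_i - a_j for every pair.
Merge one congruence at a time:
  Start: x ≡ 1 (mod 20).
  Combine with x ≡ 1 (mod 4): gcd(20, 4) = 4; 1 - 1 = 0, which IS divisible by 4, so compatible.
    Write x = 1 + 20·t and substitute into x ≡ 1 (mod 4): 20·t ≡ 1 − 1 = 0 (mod 4).
    Divide the congruence (and modulus) by g = 4: 5·t ≡ 0 (mod 1).
    Modulo 1 every t works; take t = 0.
    Then x = 1 + 20·0 = 1, valid modulo lcm(20, 4) = 20: x ≡ 1 (mod 20).
  Combine with x ≡ 1 (mod 10): gcd(20, 10) = 10; 1 - 1 = 0, which IS divisible by 10, so compatible.
    Write x = 1 + 20·t and substitute into x ≡ 1 (mod 10): 20·t ≡ 1 − 1 = 0 (mod 10).
    Divide the congruence (and modulus) by g = 10: 2·t ≡ 0 (mod 1).
    Modulo 1 every t works; take t = 0.
    Then x = 1 + 20·0 = 1, valid modulo lcm(20, 10) = 20: x ≡ 1 (mod 20).
Verify: 1 mod 20 = 1, 1 mod 4 = 1, 1 mod 10 = 1.

x ≡ 1 (mod 20).
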